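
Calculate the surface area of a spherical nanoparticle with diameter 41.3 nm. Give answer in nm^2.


Radius r = 41.3/2 = 20.65 nm
Surface area SA = 4 * pi * r^2
SA = 4 * pi * (20.65)^2
SA = 5358.58 nm^2

5358.58


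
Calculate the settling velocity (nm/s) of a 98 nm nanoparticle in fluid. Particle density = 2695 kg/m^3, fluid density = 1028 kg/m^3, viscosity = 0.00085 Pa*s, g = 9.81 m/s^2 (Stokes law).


Radius R = 98/2 nm = 4.9e-08 m
Density difference = 2695 - 1028 = 1667 kg/m^3
v = 2 * R^2 * (rho_p - rho_f) * g / (9 * eta)
v = 2 * (4.9e-08)^2 * 1667 * 9.81 / (9 * 0.00085)
v = 1.02652e-08 m/s = 10.2652 nm/s

10.2652


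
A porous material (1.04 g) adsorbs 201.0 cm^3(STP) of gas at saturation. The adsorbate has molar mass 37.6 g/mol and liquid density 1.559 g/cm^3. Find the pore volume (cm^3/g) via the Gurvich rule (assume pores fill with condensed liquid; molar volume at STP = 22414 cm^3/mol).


Moles adsorbed n = V_ads / 22414 = 201.0 / 22414 = 8.967610e-03 mol
Liquid volume V_liq = n * M / rho_liq = 8.967610e-03 * 37.6 / 1.559 = 0.21628 cm^3
Specific pore volume V_pore = V_liq / m_sample = 0.21628 / 1.04
V_pore = 0.208 cm^3/g

0.208


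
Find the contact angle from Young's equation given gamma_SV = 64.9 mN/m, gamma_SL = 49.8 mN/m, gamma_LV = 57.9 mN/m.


cos(theta) = (gamma_SV - gamma_SL) / gamma_LV
cos(theta) = (64.9 - 49.8) / 57.9
cos(theta) = 0.260794
theta = arccos(0.260794) = 74.88 degrees

74.88


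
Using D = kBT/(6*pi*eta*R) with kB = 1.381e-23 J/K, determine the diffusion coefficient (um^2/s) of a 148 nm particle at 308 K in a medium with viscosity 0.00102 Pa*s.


Radius R = 148/2 = 74 nm = 7.4e-08 m
D = kB*T / (6*pi*eta*R)
D = 1.381e-23 * 308 / (6 * pi * 0.00102 * 7.4e-08)
D = 2.98959e-12 m^2/s = 2.99 um^2/s

2.99


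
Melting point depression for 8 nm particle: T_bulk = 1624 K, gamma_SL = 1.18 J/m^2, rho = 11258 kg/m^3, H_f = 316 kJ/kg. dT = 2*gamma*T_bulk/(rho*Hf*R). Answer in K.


Radius R = 8/2 = 4 nm = 4e-09 m
Convert H_f = 316 kJ/kg = 316000 J/kg
dT = 2 * gamma_SL * T_bulk / (rho * H_f * R)
dT = 2 * 1.18 * 1624 / (11258 * 316000 * 4e-09)
dT = 269.3 K

269.3


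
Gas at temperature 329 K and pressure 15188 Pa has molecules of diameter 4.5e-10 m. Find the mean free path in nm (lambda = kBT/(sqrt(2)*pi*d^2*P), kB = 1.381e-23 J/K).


Mean free path: lambda = kB*T / (sqrt(2) * pi * d^2 * P)
lambda = 1.381e-23 * 329 / (sqrt(2) * pi * (4.5e-10)^2 * 15188)
lambda = 3.32506e-07 m
lambda = 332.51 nm

332.51


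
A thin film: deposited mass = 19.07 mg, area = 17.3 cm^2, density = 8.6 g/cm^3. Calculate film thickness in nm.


Convert: m = 19.07 mg = 1.9070e-05 kg, A = 17.3 cm^2 = 1.7300e-03 m^2, rho = 8.6 g/cm^3 = 8600 kg/m^3
t = m / (A * rho)
t = 1.9070e-05 / (1.7300e-03 * 8600)
t = 1.2818e-06 m = 1281.8 nm

1281.8


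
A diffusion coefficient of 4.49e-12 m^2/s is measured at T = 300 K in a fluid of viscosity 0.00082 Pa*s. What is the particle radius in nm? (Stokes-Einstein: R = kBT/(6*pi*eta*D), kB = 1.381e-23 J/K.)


Stokes-Einstein: R = kB*T / (6*pi*eta*D)
R = 1.381e-23 * 300 / (6 * pi * 0.00082 * 4.49e-12)
R = 5.96972e-08 m = 59.7 nm

59.7


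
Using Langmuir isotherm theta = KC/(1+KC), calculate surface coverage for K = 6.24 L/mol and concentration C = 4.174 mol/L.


Langmuir isotherm: theta = K*C / (1 + K*C)
K*C = 6.24 * 4.174 = 26.04576
theta = 26.04576 / (1 + 26.04576) = 26.04576 / 27.04576
theta = 0.963

0.963


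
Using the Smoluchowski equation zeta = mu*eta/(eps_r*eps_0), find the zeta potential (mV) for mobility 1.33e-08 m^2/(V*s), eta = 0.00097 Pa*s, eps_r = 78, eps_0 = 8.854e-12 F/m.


Smoluchowski equation: zeta = mu * eta / (eps_r * eps_0)
zeta = 1.33e-08 * 0.00097 / (78 * 8.854e-12)
zeta = 0.018681 V = 18.68 mV

18.68


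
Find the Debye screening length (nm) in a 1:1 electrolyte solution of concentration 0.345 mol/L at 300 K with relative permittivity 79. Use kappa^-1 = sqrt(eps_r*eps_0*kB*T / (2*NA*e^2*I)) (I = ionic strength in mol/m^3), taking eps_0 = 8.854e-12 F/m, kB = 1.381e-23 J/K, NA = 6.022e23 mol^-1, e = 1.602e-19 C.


Ionic strength I = 0.345 * 1^2 * 1000 = 345 mol/m^3
kappa^-1 = sqrt(79 * 8.854e-12 * 1.381e-23 * 300 / (2 * 6.022e23 * (1.602e-19)^2 * 345))
kappa^-1 = 0.521 nm

0.521


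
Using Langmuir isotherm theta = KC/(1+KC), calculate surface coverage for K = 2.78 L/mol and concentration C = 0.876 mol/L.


Langmuir isotherm: theta = K*C / (1 + K*C)
K*C = 2.78 * 0.876 = 2.43528
theta = 2.43528 / (1 + 2.43528) = 2.43528 / 3.43528
theta = 0.7089

0.7089


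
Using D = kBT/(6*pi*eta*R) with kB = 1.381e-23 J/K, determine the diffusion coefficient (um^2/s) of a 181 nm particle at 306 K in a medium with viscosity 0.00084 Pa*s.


Radius R = 181/2 = 90.5 nm = 9.05e-08 m
D = kB*T / (6*pi*eta*R)
D = 1.381e-23 * 306 / (6 * pi * 0.00084 * 9.05e-08)
D = 2.94908e-12 m^2/s = 2.949 um^2/s

2.949


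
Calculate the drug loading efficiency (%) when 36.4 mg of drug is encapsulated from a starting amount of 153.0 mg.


Drug loading efficiency = (drug loaded / drug initial) * 100
DLE = 36.4 / 153.0 * 100
DLE = 0.2379 * 100
DLE = 23.79%

23.79


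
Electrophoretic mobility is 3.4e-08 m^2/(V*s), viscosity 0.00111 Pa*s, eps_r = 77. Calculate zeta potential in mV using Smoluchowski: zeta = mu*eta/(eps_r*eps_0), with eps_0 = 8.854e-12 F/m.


Smoluchowski equation: zeta = mu * eta / (eps_r * eps_0)
zeta = 3.4e-08 * 0.00111 / (77 * 8.854e-12)
zeta = 0.055357 V = 55.36 mV

55.36


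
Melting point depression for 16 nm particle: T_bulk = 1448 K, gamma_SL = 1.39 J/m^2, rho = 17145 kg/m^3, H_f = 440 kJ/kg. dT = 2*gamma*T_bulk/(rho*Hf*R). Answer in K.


Radius R = 16/2 = 8 nm = 8e-09 m
Convert H_f = 440 kJ/kg = 440000 J/kg
dT = 2 * gamma_SL * T_bulk / (rho * H_f * R)
dT = 2 * 1.39 * 1448 / (17145 * 440000 * 8e-09)
dT = 66.7 K

66.7


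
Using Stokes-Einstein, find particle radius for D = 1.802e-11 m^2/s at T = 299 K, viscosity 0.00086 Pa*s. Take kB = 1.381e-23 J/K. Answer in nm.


Stokes-Einstein: R = kB*T / (6*pi*eta*D)
R = 1.381e-23 * 299 / (6 * pi * 0.00086 * 1.802e-11)
R = 1.41355e-08 m = 14.14 nm

14.14


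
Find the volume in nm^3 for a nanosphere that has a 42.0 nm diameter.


Radius r = 42.0/2 = 21 nm
Volume V = (4/3) * pi * r^3
V = (4/3) * pi * (21)^3
V = 38792.39 nm^3

38792.39


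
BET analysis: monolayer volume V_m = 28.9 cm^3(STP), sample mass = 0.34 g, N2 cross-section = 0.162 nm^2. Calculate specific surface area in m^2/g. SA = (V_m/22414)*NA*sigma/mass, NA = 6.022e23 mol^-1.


Number of moles in monolayer = V_m / 22414 = 28.9 / 22414 = 0.00128937
Number of molecules = moles * NA = 0.00128937 * 6.022e23
SA = molecules * sigma / mass
SA = (28.9 / 22414) * 6.022e23 * 0.162e-18 / 0.34
SA = 370.0 m^2/g

370.0


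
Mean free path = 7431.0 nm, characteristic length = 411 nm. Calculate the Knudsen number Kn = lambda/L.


Knudsen number Kn = lambda / L
Kn = 7431.0 / 411
Kn = 18.0803

18.0803


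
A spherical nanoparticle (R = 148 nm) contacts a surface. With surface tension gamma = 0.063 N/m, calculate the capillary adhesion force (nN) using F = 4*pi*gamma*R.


Convert radius: R = 148 nm = 1.48e-07 m
F = 4 * pi * gamma * R
F = 4 * pi * 0.063 * 1.48e-07
F = 1.17169e-07 N = 117.1688 nN

117.1688


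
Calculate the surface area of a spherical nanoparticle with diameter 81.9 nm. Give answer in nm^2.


Radius r = 81.9/2 = 40.95 nm
Surface area SA = 4 * pi * r^2
SA = 4 * pi * (40.95)^2
SA = 21072.58 nm^2

21072.58


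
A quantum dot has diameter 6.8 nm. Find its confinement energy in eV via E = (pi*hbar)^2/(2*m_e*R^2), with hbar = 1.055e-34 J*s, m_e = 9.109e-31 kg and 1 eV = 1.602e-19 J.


Radius R = 6.8/2 = 3.4 nm = 3.4e-09 m
E = (pi * 1.055e-34)^2 / (2 * 9.109e-31 * (3.4e-09)^2)
E(J) = 5.2161e-21
E = E(J) / 1.602e-19 = 0.0326 eV

0.0326


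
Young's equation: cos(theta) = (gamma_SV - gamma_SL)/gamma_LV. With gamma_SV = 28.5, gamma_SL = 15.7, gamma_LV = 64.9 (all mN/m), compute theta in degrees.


cos(theta) = (gamma_SV - gamma_SL) / gamma_LV
cos(theta) = (28.5 - 15.7) / 64.9
cos(theta) = 0.197227
theta = arccos(0.197227) = 78.63 degrees

78.63


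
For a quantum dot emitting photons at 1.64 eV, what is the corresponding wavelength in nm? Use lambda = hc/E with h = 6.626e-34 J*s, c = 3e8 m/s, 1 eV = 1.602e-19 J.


Convert energy: E = 1.64 eV = 1.64 * 1.602e-19 = 2.62728e-19 J
lambda = h*c / E = 6.626e-34 * 3e8 / 2.62728e-19
lambda = 7.566e-07 m = 756.6 nm

756.6


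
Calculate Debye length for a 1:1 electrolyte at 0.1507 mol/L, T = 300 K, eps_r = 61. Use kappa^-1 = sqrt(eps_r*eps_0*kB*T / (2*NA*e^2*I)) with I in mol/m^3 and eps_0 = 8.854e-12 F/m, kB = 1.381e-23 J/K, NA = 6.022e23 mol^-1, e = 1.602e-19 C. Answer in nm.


Ionic strength I = 0.1507 * 1^2 * 1000 = 150.7 mol/m^3
kappa^-1 = sqrt(61 * 8.854e-12 * 1.381e-23 * 300 / (2 * 6.022e23 * (1.602e-19)^2 * 150.7))
kappa^-1 = 0.693 nm

0.693


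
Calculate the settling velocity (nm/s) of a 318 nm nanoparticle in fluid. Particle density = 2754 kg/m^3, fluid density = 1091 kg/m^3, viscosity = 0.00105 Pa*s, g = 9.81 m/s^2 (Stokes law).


Radius R = 318/2 nm = 1.59e-07 m
Density difference = 2754 - 1091 = 1663 kg/m^3
v = 2 * R^2 * (rho_p - rho_f) * g / (9 * eta)
v = 2 * (1.59e-07)^2 * 1663 * 9.81 / (9 * 0.00105)
v = 8.72878e-08 m/s = 87.2878 nm/s

87.2878


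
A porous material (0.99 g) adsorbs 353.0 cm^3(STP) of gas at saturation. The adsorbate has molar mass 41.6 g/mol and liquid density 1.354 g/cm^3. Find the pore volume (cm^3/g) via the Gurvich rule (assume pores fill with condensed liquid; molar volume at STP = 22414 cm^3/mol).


Moles adsorbed n = V_ads / 22414 = 353.0 / 22414 = 1.574909e-02 mol
Liquid volume V_liq = n * M / rho_liq = 1.574909e-02 * 41.6 / 1.354 = 0.48387 cm^3
Specific pore volume V_pore = V_liq / m_sample = 0.48387 / 0.99
V_pore = 0.4888 cm^3/g

0.4888


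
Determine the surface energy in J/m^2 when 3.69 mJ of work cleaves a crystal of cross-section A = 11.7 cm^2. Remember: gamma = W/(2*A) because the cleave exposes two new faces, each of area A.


Convert: A = 11.7 cm^2 = 0.00117 m^2, W = 3.69 mJ = 0.00369 J
Cleaving exposes two faces of area A, so total new surface = 2*A and gamma = W / (2*A)
gamma = 0.00369 / (2 * 0.00117)
gamma = 1.577 J/m^2

1.577


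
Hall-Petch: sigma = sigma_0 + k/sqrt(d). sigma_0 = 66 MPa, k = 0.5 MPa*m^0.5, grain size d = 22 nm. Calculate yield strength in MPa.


d = 22 nm = 2.2e-08 m
sqrt(d) = 0.000148324
Hall-Petch contribution = k / sqrt(d) = 0.5 / 0.000148324 = 3371.0 MPa
sigma = sigma_0 + k/sqrt(d) = 66 + 3371.0 = 3437.0 MPa

3437.0


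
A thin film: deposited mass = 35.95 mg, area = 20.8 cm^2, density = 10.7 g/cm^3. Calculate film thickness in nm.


Convert: m = 35.95 mg = 3.5950e-05 kg, A = 20.8 cm^2 = 2.0800e-03 m^2, rho = 10.7 g/cm^3 = 10700 kg/m^3
t = m / (A * rho)
t = 3.5950e-05 / (2.0800e-03 * 10700)
t = 1.6153e-06 m = 1615.3 nm

1615.3


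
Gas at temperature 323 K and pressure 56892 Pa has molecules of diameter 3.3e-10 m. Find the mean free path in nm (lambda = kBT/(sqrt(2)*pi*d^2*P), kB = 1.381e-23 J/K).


Mean free path: lambda = kB*T / (sqrt(2) * pi * d^2 * P)
lambda = 1.381e-23 * 323 / (sqrt(2) * pi * (3.3e-10)^2 * 56892)
lambda = 1.62051e-07 m
lambda = 162.05 nm

162.05


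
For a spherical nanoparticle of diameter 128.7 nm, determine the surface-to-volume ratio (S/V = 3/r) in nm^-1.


Radius r = 128.7/2 = 64.35 nm
S/V = 3 / r = 3 / 64.35
S/V = 0.0466 nm^-1

0.0466


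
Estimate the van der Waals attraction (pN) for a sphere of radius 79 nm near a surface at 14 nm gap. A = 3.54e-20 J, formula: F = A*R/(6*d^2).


Convert to SI: R = 79 nm = 7.9e-08 m, d = 14 nm = 1.4e-08 m
F = A * R / (6 * d^2)
F = 3.54e-20 * 7.9e-08 / (6 * (1.4e-08)^2)
F = 2.37806e-12 N = 2.378 pN

2.378


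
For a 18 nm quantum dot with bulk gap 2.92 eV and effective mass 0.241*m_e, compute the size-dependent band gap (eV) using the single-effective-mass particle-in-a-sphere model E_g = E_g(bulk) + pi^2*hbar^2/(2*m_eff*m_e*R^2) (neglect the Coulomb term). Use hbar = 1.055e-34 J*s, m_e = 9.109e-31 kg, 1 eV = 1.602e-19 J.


Radius R = 18/2 nm = 9e-09 m
Confinement energy dE = pi^2 * hbar^2 / (2 * m_eff * m_e * R^2)
dE = pi^2 * (1.055e-34)^2 / (2 * 0.241 * 9.109e-31 * (9e-09)^2) J, divided by 1.602e-19 J/eV
dE = 0.0193 eV
Total band gap = E_g(bulk) + dE = 2.92 + 0.0193 = 2.9393 eV

2.9393


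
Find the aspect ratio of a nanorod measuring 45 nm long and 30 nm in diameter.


Aspect ratio AR = length / diameter
AR = 45 / 30
AR = 1.5

1.5


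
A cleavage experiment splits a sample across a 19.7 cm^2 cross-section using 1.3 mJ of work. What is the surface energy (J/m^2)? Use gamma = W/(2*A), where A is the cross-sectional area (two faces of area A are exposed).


Convert: A = 19.7 cm^2 = 0.00197 m^2, W = 1.3 mJ = 0.0013 J
Cleaving exposes two faces of area A, so total new surface = 2*A and gamma = W / (2*A)
gamma = 0.0013 / (2 * 0.00197)
gamma = 0.33 J/m^2

0.33


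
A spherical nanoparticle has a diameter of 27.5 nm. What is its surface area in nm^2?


Radius r = 27.5/2 = 13.75 nm
Surface area SA = 4 * pi * r^2
SA = 4 * pi * (13.75)^2
SA = 2375.83 nm^2

2375.83


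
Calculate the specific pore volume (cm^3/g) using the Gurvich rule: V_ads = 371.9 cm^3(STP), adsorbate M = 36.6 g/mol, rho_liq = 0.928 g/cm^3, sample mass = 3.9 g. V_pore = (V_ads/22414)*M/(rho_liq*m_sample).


Moles adsorbed n = V_ads / 22414 = 371.9 / 22414 = 1.659231e-02 mol
Liquid volume V_liq = n * M / rho_liq = 1.659231e-02 * 36.6 / 0.928 = 0.65439 cm^3
Specific pore volume V_pore = V_liq / m_sample = 0.65439 / 3.9
V_pore = 0.1678 cm^3/g

0.1678


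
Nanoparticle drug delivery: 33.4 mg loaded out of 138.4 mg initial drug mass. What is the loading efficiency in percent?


Drug loading efficiency = (drug loaded / drug initial) * 100
DLE = 33.4 / 138.4 * 100
DLE = 0.2413 * 100
DLE = 24.13%

24.13


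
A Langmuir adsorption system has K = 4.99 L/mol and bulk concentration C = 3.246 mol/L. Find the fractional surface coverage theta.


Langmuir isotherm: theta = K*C / (1 + K*C)
K*C = 4.99 * 3.246 = 16.19754
theta = 16.19754 / (1 + 16.19754) = 16.19754 / 17.19754
theta = 0.9419

0.9419


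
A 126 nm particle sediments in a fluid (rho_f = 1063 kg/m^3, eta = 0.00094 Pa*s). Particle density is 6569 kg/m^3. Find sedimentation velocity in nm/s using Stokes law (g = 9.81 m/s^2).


Radius R = 126/2 nm = 6.3e-08 m
Density difference = 6569 - 1063 = 5506 kg/m^3
v = 2 * R^2 * (rho_p - rho_f) * g / (9 * eta)
v = 2 * (6.3e-08)^2 * 5506 * 9.81 / (9 * 0.00094)
v = 5.06811e-08 m/s = 50.6811 nm/s

50.6811


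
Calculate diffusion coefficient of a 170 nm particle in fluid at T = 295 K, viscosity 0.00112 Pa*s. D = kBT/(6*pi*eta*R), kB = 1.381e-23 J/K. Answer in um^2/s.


Radius R = 170/2 = 85 nm = 8.5e-08 m
D = kB*T / (6*pi*eta*R)
D = 1.381e-23 * 295 / (6 * pi * 0.00112 * 8.5e-08)
D = 2.27027e-12 m^2/s = 2.27 um^2/s

2.27


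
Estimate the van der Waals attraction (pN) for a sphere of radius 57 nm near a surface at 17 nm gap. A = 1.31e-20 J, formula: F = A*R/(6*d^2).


Convert to SI: R = 57 nm = 5.7e-08 m, d = 17 nm = 1.7e-08 m
F = A * R / (6 * d^2)
F = 1.31e-20 * 5.7e-08 / (6 * (1.7e-08)^2)
F = 4.30623e-13 N = 0.431 pN

0.431


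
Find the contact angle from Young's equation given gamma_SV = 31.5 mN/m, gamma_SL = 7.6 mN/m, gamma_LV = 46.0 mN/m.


cos(theta) = (gamma_SV - gamma_SL) / gamma_LV
cos(theta) = (31.5 - 7.6) / 46.0
cos(theta) = 0.519565
theta = arccos(0.519565) = 58.7 degrees

58.7


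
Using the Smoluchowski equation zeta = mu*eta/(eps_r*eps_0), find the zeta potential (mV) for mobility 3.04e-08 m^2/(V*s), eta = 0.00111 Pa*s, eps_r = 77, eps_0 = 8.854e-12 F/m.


Smoluchowski equation: zeta = mu * eta / (eps_r * eps_0)
zeta = 3.04e-08 * 0.00111 / (77 * 8.854e-12)
zeta = 0.049496 V = 49.5 mV

49.5


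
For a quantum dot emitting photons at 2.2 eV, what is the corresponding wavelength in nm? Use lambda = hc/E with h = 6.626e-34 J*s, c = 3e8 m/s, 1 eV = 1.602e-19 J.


Convert energy: E = 2.2 eV = 2.2 * 1.602e-19 = 3.5244e-19 J
lambda = h*c / E = 6.626e-34 * 3e8 / 3.5244e-19
lambda = 5.64011e-07 m = 564.0 nm

564.0


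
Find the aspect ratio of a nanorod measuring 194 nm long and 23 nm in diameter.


Aspect ratio AR = length / diameter
AR = 194 / 23
AR = 8.43

8.43


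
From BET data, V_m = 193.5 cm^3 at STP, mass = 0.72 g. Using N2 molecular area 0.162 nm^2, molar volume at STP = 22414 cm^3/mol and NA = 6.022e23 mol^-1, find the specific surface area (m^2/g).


Number of moles in monolayer = V_m / 22414 = 193.5 / 22414 = 0.008633
Number of molecules = moles * NA = 0.008633 * 6.022e23
SA = molecules * sigma / mass
SA = (193.5 / 22414) * 6.022e23 * 0.162e-18 / 0.72
SA = 1169.7 m^2/g

1169.7


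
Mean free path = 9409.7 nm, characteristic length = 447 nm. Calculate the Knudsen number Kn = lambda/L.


Knudsen number Kn = lambda / L
Kn = 9409.7 / 447
Kn = 21.0508

21.0508


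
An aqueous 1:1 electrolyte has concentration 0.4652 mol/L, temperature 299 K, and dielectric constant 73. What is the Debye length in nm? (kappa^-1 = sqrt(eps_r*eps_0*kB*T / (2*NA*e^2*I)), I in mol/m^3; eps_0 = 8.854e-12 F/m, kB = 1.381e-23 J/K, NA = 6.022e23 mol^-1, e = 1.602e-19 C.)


Ionic strength I = 0.4652 * 1^2 * 1000 = 465.2 mol/m^3
kappa^-1 = sqrt(73 * 8.854e-12 * 1.381e-23 * 299 / (2 * 6.022e23 * (1.602e-19)^2 * 465.2))
kappa^-1 = 0.431 nm

0.431


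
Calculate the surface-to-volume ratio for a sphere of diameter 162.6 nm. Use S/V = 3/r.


Radius r = 162.6/2 = 81.3 nm
S/V = 3 / r = 3 / 81.3
S/V = 0.0369 nm^-1

0.0369


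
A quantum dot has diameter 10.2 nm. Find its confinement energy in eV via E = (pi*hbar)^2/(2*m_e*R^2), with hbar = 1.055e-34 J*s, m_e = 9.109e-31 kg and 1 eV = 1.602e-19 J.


Radius R = 10.2/2 = 5.1 nm = 5.1e-09 m
E = (pi * 1.055e-34)^2 / (2 * 9.109e-31 * (5.1e-09)^2)
E(J) = 2.31827e-21
E = E(J) / 1.602e-19 = 0.0145 eV

0.0145


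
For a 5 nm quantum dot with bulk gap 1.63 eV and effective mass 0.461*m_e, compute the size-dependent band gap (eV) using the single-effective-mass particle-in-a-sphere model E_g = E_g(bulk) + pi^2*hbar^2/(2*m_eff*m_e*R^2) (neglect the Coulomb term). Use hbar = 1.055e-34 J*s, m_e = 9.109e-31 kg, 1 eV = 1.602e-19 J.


Radius R = 5/2 nm = 2.5e-09 m
Confinement energy dE = pi^2 * hbar^2 / (2 * m_eff * m_e * R^2)
dE = pi^2 * (1.055e-34)^2 / (2 * 0.461 * 9.109e-31 * (2.5e-09)^2) J, divided by 1.602e-19 J/eV
dE = 0.1306 eV
Total band gap = E_g(bulk) + dE = 1.63 + 0.1306 = 1.7606 eV

1.7606


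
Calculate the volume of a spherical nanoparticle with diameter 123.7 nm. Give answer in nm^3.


Radius r = 123.7/2 = 61.85 nm
Volume V = (4/3) * pi * r^3
V = (4/3) * pi * (61.85)^3
V = 991077.74 nm^3

991077.74


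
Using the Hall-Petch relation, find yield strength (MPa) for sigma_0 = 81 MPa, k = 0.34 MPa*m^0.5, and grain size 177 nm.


d = 177 nm = 1.77e-07 m
sqrt(d) = 0.0004207137
Hall-Petch contribution = k / sqrt(d) = 0.34 / 0.0004207137 = 808.2 MPa
sigma = sigma_0 + k/sqrt(d) = 81 + 808.2 = 889.2 MPa

889.2


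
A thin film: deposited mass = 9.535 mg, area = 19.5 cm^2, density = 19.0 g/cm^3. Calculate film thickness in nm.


Convert: m = 9.535 mg = 9.5350e-06 kg, A = 19.5 cm^2 = 1.9500e-03 m^2, rho = 19.0 g/cm^3 = 19000 kg/m^3
t = m / (A * rho)
t = 9.5350e-06 / (1.9500e-03 * 19000)
t = 2.5735e-07 m = 257.4 nm

257.4


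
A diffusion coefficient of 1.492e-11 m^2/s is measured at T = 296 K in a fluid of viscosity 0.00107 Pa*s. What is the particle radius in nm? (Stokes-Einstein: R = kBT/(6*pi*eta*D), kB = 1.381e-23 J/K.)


Stokes-Einstein: R = kB*T / (6*pi*eta*D)
R = 1.381e-23 * 296 / (6 * pi * 0.00107 * 1.492e-11)
R = 1.35841e-08 m = 13.58 nm

13.58


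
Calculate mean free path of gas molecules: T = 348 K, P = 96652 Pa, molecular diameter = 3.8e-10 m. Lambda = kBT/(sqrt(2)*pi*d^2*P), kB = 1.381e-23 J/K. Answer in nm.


Mean free path: lambda = kB*T / (sqrt(2) * pi * d^2 * P)
lambda = 1.381e-23 * 348 / (sqrt(2) * pi * (3.8e-10)^2 * 96652)
lambda = 7.75051e-08 m
lambda = 77.51 nm

77.51


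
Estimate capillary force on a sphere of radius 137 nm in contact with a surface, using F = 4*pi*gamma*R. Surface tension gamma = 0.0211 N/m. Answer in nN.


Convert radius: R = 137 nm = 1.37e-07 m
F = 4 * pi * gamma * R
F = 4 * pi * 0.0211 * 1.37e-07
F = 3.63256e-08 N = 36.3256 nN

36.3256


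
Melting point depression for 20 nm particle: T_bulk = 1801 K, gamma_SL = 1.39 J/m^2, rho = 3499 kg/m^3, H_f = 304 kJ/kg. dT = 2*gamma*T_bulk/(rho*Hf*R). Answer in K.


Radius R = 20/2 = 10 nm = 1e-08 m
Convert H_f = 304 kJ/kg = 304000 J/kg
dT = 2 * gamma_SL * T_bulk / (rho * H_f * R)
dT = 2 * 1.39 * 1801 / (3499 * 304000 * 1e-08)
dT = 470.7 K

470.7


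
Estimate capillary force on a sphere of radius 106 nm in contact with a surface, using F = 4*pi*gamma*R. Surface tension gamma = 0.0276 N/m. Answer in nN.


Convert radius: R = 106 nm = 1.06e-07 m
F = 4 * pi * gamma * R
F = 4 * pi * 0.0276 * 1.06e-07
F = 3.67642e-08 N = 36.7642 nN

36.7642


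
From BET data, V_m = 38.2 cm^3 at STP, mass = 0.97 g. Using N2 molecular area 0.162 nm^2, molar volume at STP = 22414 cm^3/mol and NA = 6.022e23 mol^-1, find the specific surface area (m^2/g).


Number of moles in monolayer = V_m / 22414 = 38.2 / 22414 = 0.00170429
Number of molecules = moles * NA = 0.00170429 * 6.022e23
SA = molecules * sigma / mass
SA = (38.2 / 22414) * 6.022e23 * 0.162e-18 / 0.97
SA = 171.4 m^2/g

171.4


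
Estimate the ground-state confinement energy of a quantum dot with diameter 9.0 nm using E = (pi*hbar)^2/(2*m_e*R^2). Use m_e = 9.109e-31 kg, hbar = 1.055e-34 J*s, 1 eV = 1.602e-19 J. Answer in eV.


Radius R = 9.0/2 = 4.5 nm = 4.5e-09 m
E = (pi * 1.055e-34)^2 / (2 * 9.109e-31 * (4.5e-09)^2)
E(J) = 2.97769e-21
E = E(J) / 1.602e-19 = 0.0186 eV

0.0186


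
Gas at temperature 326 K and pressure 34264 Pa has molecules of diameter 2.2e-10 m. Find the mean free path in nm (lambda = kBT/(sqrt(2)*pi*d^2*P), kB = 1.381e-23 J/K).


Mean free path: lambda = kB*T / (sqrt(2) * pi * d^2 * P)
lambda = 1.381e-23 * 326 / (sqrt(2) * pi * (2.2e-10)^2 * 34264)
lambda = 6.11031e-07 m
lambda = 611.03 nm

611.03


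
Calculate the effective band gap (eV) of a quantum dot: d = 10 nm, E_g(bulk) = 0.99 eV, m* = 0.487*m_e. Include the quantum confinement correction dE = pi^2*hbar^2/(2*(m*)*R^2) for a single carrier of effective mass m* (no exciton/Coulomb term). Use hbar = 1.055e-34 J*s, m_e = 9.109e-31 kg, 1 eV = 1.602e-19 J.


Radius R = 10/2 nm = 5e-09 m
Confinement energy dE = pi^2 * hbar^2 / (2 * m_eff * m_e * R^2)
dE = pi^2 * (1.055e-34)^2 / (2 * 0.487 * 9.109e-31 * (5e-09)^2) J, divided by 1.602e-19 J/eV
dE = 0.0309 eV
Total band gap = E_g(bulk) + dE = 0.99 + 0.0309 = 1.0209 eV

1.0209


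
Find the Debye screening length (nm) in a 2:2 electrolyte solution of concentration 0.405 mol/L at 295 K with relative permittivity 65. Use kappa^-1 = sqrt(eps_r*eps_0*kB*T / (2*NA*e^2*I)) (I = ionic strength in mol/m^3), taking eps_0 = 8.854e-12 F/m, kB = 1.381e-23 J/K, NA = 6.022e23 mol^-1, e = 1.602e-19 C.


Ionic strength I = 0.405 * 2^2 * 1000 = 1620 mol/m^3
kappa^-1 = sqrt(65 * 8.854e-12 * 1.381e-23 * 295 / (2 * 6.022e23 * (1.602e-19)^2 * 1620))
kappa^-1 = 0.216 nm

0.216


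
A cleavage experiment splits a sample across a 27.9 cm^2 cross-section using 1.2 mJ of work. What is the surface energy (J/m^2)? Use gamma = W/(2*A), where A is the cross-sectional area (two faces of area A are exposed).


Convert: A = 27.9 cm^2 = 0.00279 m^2, W = 1.2 mJ = 0.0012 J
Cleaving exposes two faces of area A, so total new surface = 2*A and gamma = W / (2*A)
gamma = 0.0012 / (2 * 0.00279)
gamma = 0.215 J/m^2

0.215


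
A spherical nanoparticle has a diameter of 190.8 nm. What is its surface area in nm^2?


Radius r = 190.8/2 = 95.4 nm
Surface area SA = 4 * pi * r^2
SA = 4 * pi * (95.4)^2
SA = 114368.55 nm^2

114368.55


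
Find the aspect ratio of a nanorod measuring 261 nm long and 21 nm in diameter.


Aspect ratio AR = length / diameter
AR = 261 / 21
AR = 12.43

12.43


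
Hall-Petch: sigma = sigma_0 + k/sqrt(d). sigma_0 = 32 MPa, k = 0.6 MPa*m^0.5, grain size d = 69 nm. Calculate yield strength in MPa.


d = 69 nm = 6.9e-08 m
sqrt(d) = 0.0002626785
Hall-Petch contribution = k / sqrt(d) = 0.6 / 0.0002626785 = 2284.2 MPa
sigma = sigma_0 + k/sqrt(d) = 32 + 2284.2 = 2316.2 MPa

2316.2


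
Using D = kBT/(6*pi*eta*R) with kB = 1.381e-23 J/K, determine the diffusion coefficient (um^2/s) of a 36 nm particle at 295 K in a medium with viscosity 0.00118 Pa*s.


Radius R = 36/2 = 18 nm = 1.8e-08 m
D = kB*T / (6*pi*eta*R)
D = 1.381e-23 * 295 / (6 * pi * 0.00118 * 1.8e-08)
D = 1.01756e-11 m^2/s = 10.176 um^2/s

10.176


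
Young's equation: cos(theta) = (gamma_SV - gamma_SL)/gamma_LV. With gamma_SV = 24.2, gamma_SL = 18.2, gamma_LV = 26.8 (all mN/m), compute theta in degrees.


cos(theta) = (gamma_SV - gamma_SL) / gamma_LV
cos(theta) = (24.2 - 18.2) / 26.8
cos(theta) = 0.223881
theta = arccos(0.223881) = 77.06 degrees

77.06


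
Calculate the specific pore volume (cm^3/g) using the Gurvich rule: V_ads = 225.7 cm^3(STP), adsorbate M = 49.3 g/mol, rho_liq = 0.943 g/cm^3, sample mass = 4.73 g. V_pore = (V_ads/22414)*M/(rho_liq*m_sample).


Moles adsorbed n = V_ads / 22414 = 225.7 / 22414 = 1.006960e-02 mol
Liquid volume V_liq = n * M / rho_liq = 1.006960e-02 * 49.3 / 0.943 = 0.52644 cm^3
Specific pore volume V_pore = V_liq / m_sample = 0.52644 / 4.73
V_pore = 0.1113 cm^3/g

0.1113


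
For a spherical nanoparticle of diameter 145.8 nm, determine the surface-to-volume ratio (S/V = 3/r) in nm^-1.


Radius r = 145.8/2 = 72.9 nm
S/V = 3 / r = 3 / 72.9
S/V = 0.0412 nm^-1

0.0412


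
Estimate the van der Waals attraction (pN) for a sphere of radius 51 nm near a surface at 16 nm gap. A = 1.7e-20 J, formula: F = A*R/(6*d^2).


Convert to SI: R = 51 nm = 5.1e-08 m, d = 16 nm = 1.6e-08 m
F = A * R / (6 * d^2)
F = 1.7e-20 * 5.1e-08 / (6 * (1.6e-08)^2)
F = 5.64453e-13 N = 0.564 pN

0.564


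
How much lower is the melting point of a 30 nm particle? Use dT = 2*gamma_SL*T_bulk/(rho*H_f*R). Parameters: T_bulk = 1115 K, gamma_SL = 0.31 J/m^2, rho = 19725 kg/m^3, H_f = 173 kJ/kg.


Radius R = 30/2 = 15 nm = 1.5e-08 m
Convert H_f = 173 kJ/kg = 173000 J/kg
dT = 2 * gamma_SL * T_bulk / (rho * H_f * R)
dT = 2 * 0.31 * 1115 / (19725 * 173000 * 1.5e-08)
dT = 13.5 K

13.5


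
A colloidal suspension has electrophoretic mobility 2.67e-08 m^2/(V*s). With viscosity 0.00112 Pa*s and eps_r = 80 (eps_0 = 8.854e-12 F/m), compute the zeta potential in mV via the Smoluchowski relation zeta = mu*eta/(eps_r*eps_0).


Smoluchowski equation: zeta = mu * eta / (eps_r * eps_0)
zeta = 2.67e-08 * 0.00112 / (80 * 8.854e-12)
zeta = 0.042218 V = 42.22 mV

42.22


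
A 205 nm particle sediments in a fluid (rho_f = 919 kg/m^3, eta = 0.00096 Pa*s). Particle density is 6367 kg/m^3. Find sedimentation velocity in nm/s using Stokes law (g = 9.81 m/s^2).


Radius R = 205/2 nm = 1.025e-07 m
Density difference = 6367 - 919 = 5448 kg/m^3
v = 2 * R^2 * (rho_p - rho_f) * g / (9 * eta)
v = 2 * (1.025e-07)^2 * 5448 * 9.81 / (9 * 0.00096)
v = 1.29978e-07 m/s = 129.9781 nm/s

129.9781


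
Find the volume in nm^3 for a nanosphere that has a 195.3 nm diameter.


Radius r = 195.3/2 = 97.65 nm
Volume V = (4/3) * pi * r^3
V = (4/3) * pi * (97.65)^3
V = 3900365.91 nm^3

3900365.91


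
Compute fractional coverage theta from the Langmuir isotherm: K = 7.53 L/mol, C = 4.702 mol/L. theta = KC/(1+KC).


Langmuir isotherm: theta = K*C / (1 + K*C)
K*C = 7.53 * 4.702 = 35.40606
theta = 35.40606 / (1 + 35.40606) = 35.40606 / 36.40606
theta = 0.9725

0.9725


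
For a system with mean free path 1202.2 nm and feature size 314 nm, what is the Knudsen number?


Knudsen number Kn = lambda / L
Kn = 1202.2 / 314
Kn = 3.8287

3.8287


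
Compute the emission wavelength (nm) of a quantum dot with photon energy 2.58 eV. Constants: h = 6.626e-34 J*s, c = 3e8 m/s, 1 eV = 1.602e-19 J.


Convert energy: E = 2.58 eV = 2.58 * 1.602e-19 = 4.13316e-19 J
lambda = h*c / E = 6.626e-34 * 3e8 / 4.13316e-19
lambda = 4.8094e-07 m = 480.9 nm

480.9


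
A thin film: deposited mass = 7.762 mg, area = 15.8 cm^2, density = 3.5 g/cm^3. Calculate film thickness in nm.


Convert: m = 7.762 mg = 7.7620e-06 kg, A = 15.8 cm^2 = 1.5800e-03 m^2, rho = 3.5 g/cm^3 = 3500 kg/m^3
t = m / (A * rho)
t = 7.7620e-06 / (1.5800e-03 * 3500)
t = 1.4036e-06 m = 1403.6 nm

1403.6


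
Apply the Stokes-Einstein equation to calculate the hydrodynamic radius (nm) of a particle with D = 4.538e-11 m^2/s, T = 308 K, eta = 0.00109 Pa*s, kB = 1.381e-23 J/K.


Stokes-Einstein: R = kB*T / (6*pi*eta*D)
R = 1.381e-23 * 308 / (6 * pi * 0.00109 * 4.538e-11)
R = 4.56197e-09 m = 4.56 nm

4.56


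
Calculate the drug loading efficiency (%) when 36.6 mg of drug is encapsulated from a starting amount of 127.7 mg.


Drug loading efficiency = (drug loaded / drug initial) * 100
DLE = 36.6 / 127.7 * 100
DLE = 0.2866 * 100
DLE = 28.66%

28.66


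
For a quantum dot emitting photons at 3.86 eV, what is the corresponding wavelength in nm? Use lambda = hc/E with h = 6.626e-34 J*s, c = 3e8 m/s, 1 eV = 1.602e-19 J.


Convert energy: E = 3.86 eV = 3.86 * 1.602e-19 = 6.18372e-19 J
lambda = h*c / E = 6.626e-34 * 3e8 / 6.18372e-19
lambda = 3.21457e-07 m = 321.5 nm

321.5


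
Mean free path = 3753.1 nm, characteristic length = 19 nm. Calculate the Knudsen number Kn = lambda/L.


Knudsen number Kn = lambda / L
Kn = 3753.1 / 19
Kn = 197.5316

197.5316


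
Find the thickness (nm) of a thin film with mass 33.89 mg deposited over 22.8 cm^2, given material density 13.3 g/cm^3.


Convert: m = 33.89 mg = 3.3890e-05 kg, A = 22.8 cm^2 = 2.2800e-03 m^2, rho = 13.3 g/cm^3 = 13300 kg/m^3
t = m / (A * rho)
t = 3.3890e-05 / (2.2800e-03 * 13300)
t = 1.1176e-06 m = 1117.6 nm

1117.6


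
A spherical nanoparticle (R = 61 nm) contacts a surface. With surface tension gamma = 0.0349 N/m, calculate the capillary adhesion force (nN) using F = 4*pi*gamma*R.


Convert radius: R = 61 nm = 6.1e-08 m
F = 4 * pi * gamma * R
F = 4 * pi * 0.0349 * 6.1e-08
F = 2.67525e-08 N = 26.7525 nN

26.7525


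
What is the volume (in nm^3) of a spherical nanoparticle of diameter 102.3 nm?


Radius r = 102.3/2 = 51.15 nm
Volume V = (4/3) * pi * r^3
V = (4/3) * pi * (51.15)^3
V = 560564.41 nm^3

560564.41


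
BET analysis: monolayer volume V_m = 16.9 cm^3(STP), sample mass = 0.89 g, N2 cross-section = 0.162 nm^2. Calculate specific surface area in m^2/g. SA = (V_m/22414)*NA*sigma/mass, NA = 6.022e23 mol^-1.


Number of moles in monolayer = V_m / 22414 = 16.9 / 22414 = 0.00075399
Number of molecules = moles * NA = 0.00075399 * 6.022e23
SA = molecules * sigma / mass
SA = (16.9 / 22414) * 6.022e23 * 0.162e-18 / 0.89
SA = 82.6 m^2/g

82.6


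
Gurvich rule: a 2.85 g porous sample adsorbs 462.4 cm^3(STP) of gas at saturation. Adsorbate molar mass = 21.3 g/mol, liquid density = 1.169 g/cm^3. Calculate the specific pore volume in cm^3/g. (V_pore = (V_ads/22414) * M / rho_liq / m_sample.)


Moles adsorbed n = V_ads / 22414 = 462.4 / 22414 = 2.062996e-02 mol
Liquid volume V_liq = n * M / rho_liq = 2.062996e-02 * 21.3 / 1.169 = 0.37589 cm^3
Specific pore volume V_pore = V_liq / m_sample = 0.37589 / 2.85
V_pore = 0.1319 cm^3/g

0.1319


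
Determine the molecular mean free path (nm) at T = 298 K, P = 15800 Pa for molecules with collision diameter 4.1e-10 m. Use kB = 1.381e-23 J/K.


Mean free path: lambda = kB*T / (sqrt(2) * pi * d^2 * P)
lambda = 1.381e-23 * 298 / (sqrt(2) * pi * (4.1e-10)^2 * 15800)
lambda = 3.48755e-07 m
lambda = 348.75 nm

348.75


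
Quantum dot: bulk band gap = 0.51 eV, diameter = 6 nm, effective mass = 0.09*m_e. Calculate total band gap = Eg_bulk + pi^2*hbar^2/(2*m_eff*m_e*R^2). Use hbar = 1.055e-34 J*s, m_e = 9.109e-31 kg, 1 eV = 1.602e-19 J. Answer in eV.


Radius R = 6/2 nm = 3e-09 m
Confinement energy dE = pi^2 * hbar^2 / (2 * m_eff * m_e * R^2)
dE = pi^2 * (1.055e-34)^2 / (2 * 0.09 * 9.109e-31 * (3e-09)^2) J, divided by 1.602e-19 J/eV
dE = 0.4647 eV
Total band gap = E_g(bulk) + dE = 0.51 + 0.4647 = 0.9747 eV

0.9747


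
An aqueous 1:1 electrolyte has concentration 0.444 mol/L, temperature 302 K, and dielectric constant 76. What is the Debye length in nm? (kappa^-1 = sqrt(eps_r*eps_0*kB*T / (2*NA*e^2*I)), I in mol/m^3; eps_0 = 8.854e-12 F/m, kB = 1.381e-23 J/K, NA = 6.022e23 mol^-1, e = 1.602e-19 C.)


Ionic strength I = 0.444 * 1^2 * 1000 = 444 mol/m^3
kappa^-1 = sqrt(76 * 8.854e-12 * 1.381e-23 * 302 / (2 * 6.022e23 * (1.602e-19)^2 * 444))
kappa^-1 = 0.452 nm

0.452


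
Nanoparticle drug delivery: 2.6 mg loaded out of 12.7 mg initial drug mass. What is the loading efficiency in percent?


Drug loading efficiency = (drug loaded / drug initial) * 100
DLE = 2.6 / 12.7 * 100
DLE = 0.2047 * 100
DLE = 20.47%

20.47


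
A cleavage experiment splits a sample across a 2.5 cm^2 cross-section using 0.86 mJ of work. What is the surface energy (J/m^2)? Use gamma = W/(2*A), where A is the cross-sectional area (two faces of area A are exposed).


Convert: A = 2.5 cm^2 = 0.00025 m^2, W = 0.86 mJ = 0.00086 J
Cleaving exposes two faces of area A, so total new surface = 2*A and gamma = W / (2*A)
gamma = 0.00086 / (2 * 0.00025)
gamma = 1.72 J/m^2

1.72


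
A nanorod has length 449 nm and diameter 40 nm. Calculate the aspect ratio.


Aspect ratio AR = length / diameter
AR = 449 / 40
AR = 11.22

11.22


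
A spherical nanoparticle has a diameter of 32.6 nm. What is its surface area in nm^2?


Radius r = 32.6/2 = 16.3 nm
Surface area SA = 4 * pi * r^2
SA = 4 * pi * (16.3)^2
SA = 3338.76 nm^2

3338.76


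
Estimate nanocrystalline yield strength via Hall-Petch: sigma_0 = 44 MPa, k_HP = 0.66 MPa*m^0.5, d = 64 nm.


d = 64 nm = 6.4e-08 m
sqrt(d) = 0.0002529822
Hall-Petch contribution = k / sqrt(d) = 0.66 / 0.0002529822 = 2608.9 MPa
sigma = sigma_0 + k/sqrt(d) = 44 + 2608.9 = 2652.9 MPa

2652.9


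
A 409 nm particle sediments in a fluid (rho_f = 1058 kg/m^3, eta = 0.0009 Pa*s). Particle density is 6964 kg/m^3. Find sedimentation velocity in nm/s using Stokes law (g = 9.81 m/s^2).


Radius R = 409/2 nm = 2.045e-07 m
Density difference = 6964 - 1058 = 5906 kg/m^3
v = 2 * R^2 * (rho_p - rho_f) * g / (9 * eta)
v = 2 * (2.045e-07)^2 * 5906 * 9.81 / (9 * 0.0009)
v = 5.98266e-07 m/s = 598.2656 nm/s

598.2656


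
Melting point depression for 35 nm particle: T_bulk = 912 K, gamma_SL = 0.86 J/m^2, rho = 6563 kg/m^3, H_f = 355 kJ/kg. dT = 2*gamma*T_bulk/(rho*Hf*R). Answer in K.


Radius R = 35/2 = 17.5 nm = 1.75e-08 m
Convert H_f = 355 kJ/kg = 355000 J/kg
dT = 2 * gamma_SL * T_bulk / (rho * H_f * R)
dT = 2 * 0.86 * 912 / (6563 * 355000 * 1.75e-08)
dT = 38.5 K

38.5


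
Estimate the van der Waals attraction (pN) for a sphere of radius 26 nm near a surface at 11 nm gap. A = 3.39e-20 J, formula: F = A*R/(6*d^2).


Convert to SI: R = 26 nm = 2.6e-08 m, d = 11 nm = 1.1e-08 m
F = A * R / (6 * d^2)
F = 3.39e-20 * 2.6e-08 / (6 * (1.1e-08)^2)
F = 1.21405e-12 N = 1.214 pN

1.214


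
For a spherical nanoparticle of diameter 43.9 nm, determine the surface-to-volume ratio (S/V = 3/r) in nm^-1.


Radius r = 43.9/2 = 21.95 nm
S/V = 3 / r = 3 / 21.95
S/V = 0.1367 nm^-1

0.1367


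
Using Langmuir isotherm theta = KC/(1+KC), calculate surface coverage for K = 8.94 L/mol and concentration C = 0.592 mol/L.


Langmuir isotherm: theta = K*C / (1 + K*C)
K*C = 8.94 * 0.592 = 5.29248
theta = 5.29248 / (1 + 5.29248) = 5.29248 / 6.29248
theta = 0.8411

0.8411


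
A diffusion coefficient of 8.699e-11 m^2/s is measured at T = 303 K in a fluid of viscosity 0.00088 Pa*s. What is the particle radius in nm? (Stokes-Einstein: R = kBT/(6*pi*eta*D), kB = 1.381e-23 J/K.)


Stokes-Einstein: R = kB*T / (6*pi*eta*D)
R = 1.381e-23 * 303 / (6 * pi * 0.00088 * 8.699e-11)
R = 2.8999e-09 m = 2.9 nm

2.9


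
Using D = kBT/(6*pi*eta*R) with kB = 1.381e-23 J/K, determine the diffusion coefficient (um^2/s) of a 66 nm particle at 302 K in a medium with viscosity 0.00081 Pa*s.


Radius R = 66/2 = 33 nm = 3.3e-08 m
D = kB*T / (6*pi*eta*R)
D = 1.381e-23 * 302 / (6 * pi * 0.00081 * 3.3e-08)
D = 8.27753e-12 m^2/s = 8.278 um^2/s

8.278


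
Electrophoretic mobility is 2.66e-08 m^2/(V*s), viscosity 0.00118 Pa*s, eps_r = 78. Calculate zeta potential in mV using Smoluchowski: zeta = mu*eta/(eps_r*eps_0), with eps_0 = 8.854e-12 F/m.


Smoluchowski equation: zeta = mu * eta / (eps_r * eps_0)
zeta = 2.66e-08 * 0.00118 / (78 * 8.854e-12)
zeta = 0.04545 V = 45.45 mV

45.45


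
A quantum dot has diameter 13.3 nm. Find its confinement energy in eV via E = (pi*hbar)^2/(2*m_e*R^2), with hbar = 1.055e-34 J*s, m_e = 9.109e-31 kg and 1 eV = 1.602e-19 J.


Radius R = 13.3/2 = 6.65 nm = 6.65e-09 m
E = (pi * 1.055e-34)^2 / (2 * 9.109e-31 * (6.65e-09)^2)
E(J) = 1.36352e-21
E = E(J) / 1.602e-19 = 0.0085 eV

0.0085


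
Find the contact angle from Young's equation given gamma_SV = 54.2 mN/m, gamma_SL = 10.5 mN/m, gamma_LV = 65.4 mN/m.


cos(theta) = (gamma_SV - gamma_SL) / gamma_LV
cos(theta) = (54.2 - 10.5) / 65.4
cos(theta) = 0.668196
theta = arccos(0.668196) = 48.07 degrees

48.07


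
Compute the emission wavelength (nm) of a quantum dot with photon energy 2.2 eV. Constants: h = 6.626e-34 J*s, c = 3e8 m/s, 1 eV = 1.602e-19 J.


Convert energy: E = 2.2 eV = 2.2 * 1.602e-19 = 3.5244e-19 J
lambda = h*c / E = 6.626e-34 * 3e8 / 3.5244e-19
lambda = 5.64011e-07 m = 564.0 nm

564.0


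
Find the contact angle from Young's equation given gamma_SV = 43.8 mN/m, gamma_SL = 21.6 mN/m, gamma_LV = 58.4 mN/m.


cos(theta) = (gamma_SV - gamma_SL) / gamma_LV
cos(theta) = (43.8 - 21.6) / 58.4
cos(theta) = 0.380137
theta = arccos(0.380137) = 67.66 degrees

67.66


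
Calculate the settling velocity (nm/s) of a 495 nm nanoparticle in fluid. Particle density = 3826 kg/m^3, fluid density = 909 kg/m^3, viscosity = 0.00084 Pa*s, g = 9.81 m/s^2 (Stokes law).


Radius R = 495/2 nm = 2.475e-07 m
Density difference = 3826 - 909 = 2917 kg/m^3
v = 2 * R^2 * (rho_p - rho_f) * g / (9 * eta)
v = 2 * (2.475e-07)^2 * 2917 * 9.81 / (9 * 0.00084)
v = 4.63729e-07 m/s = 463.7288 nm/s

463.7288


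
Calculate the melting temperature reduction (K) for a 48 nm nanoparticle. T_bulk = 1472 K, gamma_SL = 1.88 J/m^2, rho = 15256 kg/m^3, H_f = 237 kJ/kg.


Radius R = 48/2 = 24 nm = 2.4e-08 m
Convert H_f = 237 kJ/kg = 237000 J/kg
dT = 2 * gamma_SL * T_bulk / (rho * H_f * R)
dT = 2 * 1.88 * 1472 / (15256 * 237000 * 2.4e-08)
dT = 63.8 K

63.8


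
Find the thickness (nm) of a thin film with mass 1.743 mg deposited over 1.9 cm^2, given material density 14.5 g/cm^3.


Convert: m = 1.743 mg = 1.7430e-06 kg, A = 1.9 cm^2 = 1.9000e-04 m^2, rho = 14.5 g/cm^3 = 14500 kg/m^3
t = m / (A * rho)
t = 1.7430e-06 / (1.9000e-04 * 14500)
t = 6.3267e-07 m = 632.7 nm

632.7


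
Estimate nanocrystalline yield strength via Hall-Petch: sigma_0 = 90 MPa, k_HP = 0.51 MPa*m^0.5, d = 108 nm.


d = 108 nm = 1.08e-07 m
sqrt(d) = 0.0003286335
Hall-Petch contribution = k / sqrt(d) = 0.51 / 0.0003286335 = 1551.9 MPa
sigma = sigma_0 + k/sqrt(d) = 90 + 1551.9 = 1641.9 MPa

1641.9


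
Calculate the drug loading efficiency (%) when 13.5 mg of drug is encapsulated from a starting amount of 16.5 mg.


Drug loading efficiency = (drug loaded / drug initial) * 100
DLE = 13.5 / 16.5 * 100
DLE = 0.8182 * 100
DLE = 81.82%

81.82


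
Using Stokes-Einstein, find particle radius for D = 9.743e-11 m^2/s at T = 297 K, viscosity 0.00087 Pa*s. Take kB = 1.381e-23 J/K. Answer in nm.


Stokes-Einstein: R = kB*T / (6*pi*eta*D)
R = 1.381e-23 * 297 / (6 * pi * 0.00087 * 9.743e-11)
R = 2.56707e-09 m = 2.57 nm

2.57


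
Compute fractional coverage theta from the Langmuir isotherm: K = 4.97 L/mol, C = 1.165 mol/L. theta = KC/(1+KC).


Langmuir isotherm: theta = K*C / (1 + K*C)
K*C = 4.97 * 1.165 = 5.79005
theta = 5.79005 / (1 + 5.79005) = 5.79005 / 6.79005
theta = 0.8527

0.8527
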